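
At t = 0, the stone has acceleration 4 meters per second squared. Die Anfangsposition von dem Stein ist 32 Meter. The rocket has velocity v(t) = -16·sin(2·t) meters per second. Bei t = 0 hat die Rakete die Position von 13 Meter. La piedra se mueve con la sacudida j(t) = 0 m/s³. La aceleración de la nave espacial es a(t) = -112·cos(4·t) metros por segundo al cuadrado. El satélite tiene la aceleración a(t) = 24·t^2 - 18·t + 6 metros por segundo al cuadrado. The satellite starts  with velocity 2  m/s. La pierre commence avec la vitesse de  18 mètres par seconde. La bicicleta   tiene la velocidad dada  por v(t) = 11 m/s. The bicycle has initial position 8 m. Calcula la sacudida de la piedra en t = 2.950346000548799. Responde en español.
Tenemos la sacudida j(t) = 0. Sustituyendo t = 2.950346000548799: j(2.950346000548799) = 0.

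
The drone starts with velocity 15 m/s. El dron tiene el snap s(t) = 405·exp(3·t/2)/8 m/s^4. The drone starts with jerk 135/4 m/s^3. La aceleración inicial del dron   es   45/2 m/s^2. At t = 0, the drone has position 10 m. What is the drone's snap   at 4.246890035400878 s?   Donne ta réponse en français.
De l'équation du snap s(t) = 405·exp(3·t/2)/8, nous substituons t = 4.246890035400878 pour obtenir s = 29577.8360733013.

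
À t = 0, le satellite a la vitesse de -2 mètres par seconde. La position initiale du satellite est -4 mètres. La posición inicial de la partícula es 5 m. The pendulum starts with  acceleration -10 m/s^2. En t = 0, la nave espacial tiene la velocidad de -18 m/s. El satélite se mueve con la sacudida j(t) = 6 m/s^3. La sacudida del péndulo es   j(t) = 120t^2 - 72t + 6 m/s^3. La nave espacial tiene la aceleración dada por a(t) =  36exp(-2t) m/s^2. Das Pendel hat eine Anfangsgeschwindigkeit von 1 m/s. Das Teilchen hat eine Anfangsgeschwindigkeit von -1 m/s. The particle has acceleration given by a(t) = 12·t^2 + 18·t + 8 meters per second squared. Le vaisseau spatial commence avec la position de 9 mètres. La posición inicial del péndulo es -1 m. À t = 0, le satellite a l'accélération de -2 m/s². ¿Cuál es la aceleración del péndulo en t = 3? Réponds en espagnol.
Debemos encontrar la antiderivada de nuestra ecuación de la sacudida j(t) = 120·t^2 - 72·t + 6 1 vez. Tomando ∫j(t)dt y aplicando a(0) = -10, encontramos a(t) = 40·t^3 - 36·t^2 + 6·t - 10. De la ecuación de la aceleración a(t) = 40·t^3 - 36·t^2 + 6·t - 10, sustituimos t = 3 para obtener a = 764.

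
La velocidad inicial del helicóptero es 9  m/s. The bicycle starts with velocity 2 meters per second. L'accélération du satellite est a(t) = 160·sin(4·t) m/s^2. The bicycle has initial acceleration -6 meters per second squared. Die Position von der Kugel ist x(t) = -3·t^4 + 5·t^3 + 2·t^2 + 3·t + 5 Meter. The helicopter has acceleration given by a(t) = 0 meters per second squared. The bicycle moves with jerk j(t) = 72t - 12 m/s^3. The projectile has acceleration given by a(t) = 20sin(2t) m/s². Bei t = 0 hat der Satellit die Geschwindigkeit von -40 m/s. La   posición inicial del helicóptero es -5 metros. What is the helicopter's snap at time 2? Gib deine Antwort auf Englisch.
We must differentiate our acceleration equation a(t) = 0 2 times. The derivative of acceleration gives jerk: j(t) = 0. The derivative of jerk gives snap: s(t) = 0. From the given snap equation s(t) = 0, we substitute t = 2 to get s = 0.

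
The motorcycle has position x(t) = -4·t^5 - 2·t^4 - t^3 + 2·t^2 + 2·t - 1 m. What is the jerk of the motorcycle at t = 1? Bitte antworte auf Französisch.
En partant de la position x(t) = -4·t^5 - 2·t^4 - t^3 + 2·t^2 + 2·t - 1, nous prenons 3 dérivées. La dérivée de la position donne la vitesse: v(t) = -20·t^4 - 8·t^3 - 3·t^2 + 4·t + 2. La dérivée de la vitesse donne l'accélération: a(t) = -80·t^3 - 24·t^2 - 6·t + 4. En prenant d/dt de a(t), nous trouvons j(t) = -240·t^2 - 48·t - 6. De l'équation du jerk j(t) = -240·t^2 - 48·t - 6, nous substituons t = 1 pour obtenir j = -294.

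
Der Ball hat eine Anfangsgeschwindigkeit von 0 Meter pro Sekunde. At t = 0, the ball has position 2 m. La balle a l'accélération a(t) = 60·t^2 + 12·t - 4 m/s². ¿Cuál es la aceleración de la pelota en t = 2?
Tenemos la aceleración a(t) = 60·t^2 + 12·t - 4. Sustituyendo t = 2: a(2) = 260.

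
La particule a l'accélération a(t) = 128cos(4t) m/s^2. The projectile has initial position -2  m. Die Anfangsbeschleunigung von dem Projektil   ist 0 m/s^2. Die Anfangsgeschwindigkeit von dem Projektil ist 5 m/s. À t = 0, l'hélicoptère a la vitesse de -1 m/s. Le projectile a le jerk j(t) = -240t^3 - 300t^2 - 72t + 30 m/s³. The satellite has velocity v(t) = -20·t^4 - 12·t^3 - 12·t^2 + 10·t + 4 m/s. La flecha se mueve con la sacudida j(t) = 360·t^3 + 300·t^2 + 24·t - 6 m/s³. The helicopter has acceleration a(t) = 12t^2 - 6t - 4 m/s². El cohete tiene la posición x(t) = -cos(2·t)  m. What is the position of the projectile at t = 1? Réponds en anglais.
Starting from jerk j(t) = -240·t^3 - 300·t^2 - 72·t + 30, we take 3 integrals. Integrating jerk and using the initial condition a(0) = 0, we get a(t) = 2·t·(-30·t^3 - 50·t^2 - 18·t + 15). The integral of acceleration is velocity. Using v(0) = 5, we get v(t) = -12·t^5 - 25·t^4 - 12·t^3 + 15·t^2 + 5. Integrating velocity and using the initial condition x(0) = -2, we get x(t) = -2·t^6 - 5·t^5 - 3·t^4 + 5·t^3 + 5·t - 2. We have position x(t) = -2·t^6 - 5·t^5 - 3·t^4 + 5·t^3 + 5·t - 2. Substituting t = 1: x(1) = -2.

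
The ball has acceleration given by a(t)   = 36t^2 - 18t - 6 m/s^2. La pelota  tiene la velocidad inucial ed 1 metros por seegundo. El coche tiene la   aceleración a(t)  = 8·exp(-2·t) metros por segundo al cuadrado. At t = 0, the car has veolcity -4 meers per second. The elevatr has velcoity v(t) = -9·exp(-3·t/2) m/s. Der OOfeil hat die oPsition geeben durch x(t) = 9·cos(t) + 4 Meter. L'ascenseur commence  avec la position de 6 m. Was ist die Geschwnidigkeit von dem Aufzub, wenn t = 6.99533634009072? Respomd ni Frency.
De l'équation de la vitesse v(t) = -9·exp(-3·t/2), nous substituons t = 6.99533634009072 pour obtenir v = -0.000249567800848890.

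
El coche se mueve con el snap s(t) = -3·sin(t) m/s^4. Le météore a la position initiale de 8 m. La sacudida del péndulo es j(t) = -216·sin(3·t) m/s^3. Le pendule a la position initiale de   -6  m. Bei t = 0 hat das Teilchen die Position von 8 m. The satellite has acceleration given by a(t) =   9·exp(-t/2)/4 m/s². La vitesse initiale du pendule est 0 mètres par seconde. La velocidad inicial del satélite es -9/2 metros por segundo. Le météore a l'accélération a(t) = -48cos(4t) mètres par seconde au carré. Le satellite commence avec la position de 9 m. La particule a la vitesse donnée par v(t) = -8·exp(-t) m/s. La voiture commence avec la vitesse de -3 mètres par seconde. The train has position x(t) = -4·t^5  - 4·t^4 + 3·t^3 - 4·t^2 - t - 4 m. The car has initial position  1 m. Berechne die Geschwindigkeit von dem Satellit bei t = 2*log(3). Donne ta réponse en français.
Nous devons trouver la primitive de notre équation de l'accélération a(t) = 9·exp(-t/2)/4 1 fois. En intégrant l'accélération et en utilisant la condition initiale v(0) = -9/2, nous obtenons v(t) = -9·exp(-t/2)/2. En utilisant v(t) = -9·exp(-t/2)/2 et en substituant t = 2*log(3), nous trouvons v = -3/2.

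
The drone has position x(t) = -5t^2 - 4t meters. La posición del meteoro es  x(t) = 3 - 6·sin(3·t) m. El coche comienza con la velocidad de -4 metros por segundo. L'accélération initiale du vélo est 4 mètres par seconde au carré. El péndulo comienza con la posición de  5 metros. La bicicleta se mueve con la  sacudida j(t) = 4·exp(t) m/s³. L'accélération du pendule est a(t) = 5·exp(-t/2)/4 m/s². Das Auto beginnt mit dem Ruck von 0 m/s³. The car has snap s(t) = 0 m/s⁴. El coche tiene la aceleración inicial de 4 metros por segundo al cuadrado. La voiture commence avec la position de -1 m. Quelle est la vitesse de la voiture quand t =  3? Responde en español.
Necesitamos integrar nuestra ecuación del snap s(t) = 0 3 veces. Integrando el snap y usando la condición inicial j(0) = 0, obtenemos j(t) = 0. La antiderivada de la sacudida, con a(0) = 4, da la aceleración: a(t) = 4. Integrando la aceleración y usando la condición inicial v(0) = -4, obtenemos v(t) = 4·t - 4. Usando v(t) = 4·t - 4 y sustituyendo t = 3, encontramos v = 8.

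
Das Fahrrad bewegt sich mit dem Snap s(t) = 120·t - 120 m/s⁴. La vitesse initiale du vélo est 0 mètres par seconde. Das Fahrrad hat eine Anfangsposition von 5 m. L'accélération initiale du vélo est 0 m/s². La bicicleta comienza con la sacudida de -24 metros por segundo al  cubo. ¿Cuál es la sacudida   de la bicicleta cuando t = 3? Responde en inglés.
To solve this, we need to take 1 integral of our snap equation s(t) = 120·t - 120. The antiderivative of snap is jerk. Using j(0) = -24, we get j(t) = 60·t^2 - 120·t - 24. From the given jerk equation j(t) = 60·t^2 - 120·t - 24, we substitute t = 3 to get j = 156.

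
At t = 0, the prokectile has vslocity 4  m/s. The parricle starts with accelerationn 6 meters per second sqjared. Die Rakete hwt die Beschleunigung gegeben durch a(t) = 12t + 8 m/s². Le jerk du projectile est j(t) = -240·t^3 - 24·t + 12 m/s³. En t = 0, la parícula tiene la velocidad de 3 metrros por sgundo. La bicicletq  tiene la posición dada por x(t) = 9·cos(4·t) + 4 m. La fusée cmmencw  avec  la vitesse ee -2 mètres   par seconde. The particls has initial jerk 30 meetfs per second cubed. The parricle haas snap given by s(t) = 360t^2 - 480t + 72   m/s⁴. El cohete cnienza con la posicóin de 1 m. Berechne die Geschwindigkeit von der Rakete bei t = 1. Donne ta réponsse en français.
Pour résoudre ceci, nous devons prendre 1 primitive de notre équation de l'accélération a(t) = 12·t + 8. L'intégrale de l'accélération est la vitesse. En utilisant v(0) = -2, nous obtenons v(t) = 6·t^2 + 8·t - 2. Nous avons la vitesse v(t) = 6·t^2 + 8·t - 2. En substituant t = 1: v(1) = 12.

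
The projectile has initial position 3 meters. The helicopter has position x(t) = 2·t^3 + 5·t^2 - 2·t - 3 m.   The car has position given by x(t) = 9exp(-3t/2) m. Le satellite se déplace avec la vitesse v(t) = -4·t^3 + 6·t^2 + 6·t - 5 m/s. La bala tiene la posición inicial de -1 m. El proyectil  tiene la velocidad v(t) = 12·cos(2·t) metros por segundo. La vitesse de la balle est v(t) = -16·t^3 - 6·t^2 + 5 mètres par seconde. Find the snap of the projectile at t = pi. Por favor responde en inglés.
Starting from velocity v(t) = 12·cos(2·t), we take 3 derivatives. Taking d/dt of v(t), we find a(t) = -24·sin(2·t). Taking d/dt of a(t), we find j(t) = -48·cos(2·t). Differentiating jerk, we get snap: s(t) = 96·sin(2·t). From the given snap equation s(t) = 96·sin(2·t), we substitute t = pi to get s = 0.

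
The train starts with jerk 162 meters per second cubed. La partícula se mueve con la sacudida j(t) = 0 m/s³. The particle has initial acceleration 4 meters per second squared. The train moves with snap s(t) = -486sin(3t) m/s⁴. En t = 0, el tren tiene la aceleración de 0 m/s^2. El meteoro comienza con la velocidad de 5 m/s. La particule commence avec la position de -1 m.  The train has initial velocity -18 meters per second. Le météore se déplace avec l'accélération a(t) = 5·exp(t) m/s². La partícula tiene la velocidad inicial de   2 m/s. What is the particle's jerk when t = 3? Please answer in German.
Mit j(t) = 0 und Einsetzen von t = 3, finden wir j = 0.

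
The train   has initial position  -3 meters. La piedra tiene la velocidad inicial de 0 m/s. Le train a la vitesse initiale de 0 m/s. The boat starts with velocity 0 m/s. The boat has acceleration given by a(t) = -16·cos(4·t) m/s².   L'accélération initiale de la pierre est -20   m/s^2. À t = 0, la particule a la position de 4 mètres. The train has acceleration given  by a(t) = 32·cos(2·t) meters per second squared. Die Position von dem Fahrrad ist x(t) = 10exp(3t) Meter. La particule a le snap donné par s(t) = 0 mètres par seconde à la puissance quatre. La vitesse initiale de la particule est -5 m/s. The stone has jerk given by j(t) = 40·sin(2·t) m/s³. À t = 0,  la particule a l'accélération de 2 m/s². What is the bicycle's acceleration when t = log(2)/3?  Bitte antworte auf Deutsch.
Um dies zu lösen, müssen wir 2 Ableitungen unserer Gleichung für die Position x(t) = 10·exp(3·t) nehmen. Mit d/dt von x(t) finden wir v(t) = 30·exp(3·t). Mit d/dt von v(t) finden wir a(t) = 90·exp(3·t). Mit a(t) = 90·exp(3·t) und Einsetzen von t = log(2)/3, finden wir a = 180.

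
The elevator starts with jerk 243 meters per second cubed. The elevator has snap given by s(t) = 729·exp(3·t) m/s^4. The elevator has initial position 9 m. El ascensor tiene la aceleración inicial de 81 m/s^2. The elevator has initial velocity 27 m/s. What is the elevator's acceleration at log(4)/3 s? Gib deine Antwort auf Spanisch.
Partiendo del snap s(t) = 729·exp(3·t), tomamos 2 integrales. La integral del snap es la sacudida. Usando j(0) = 243, obtenemos j(t) = 243·exp(3·t). La integral de la sacudida, con a(0) = 81, da la aceleración: a(t) = 81·exp(3·t). De la ecuación de la aceleración a(t) = 81·exp(3·t), sustituimos t = log(4)/3 para obtener a = 324.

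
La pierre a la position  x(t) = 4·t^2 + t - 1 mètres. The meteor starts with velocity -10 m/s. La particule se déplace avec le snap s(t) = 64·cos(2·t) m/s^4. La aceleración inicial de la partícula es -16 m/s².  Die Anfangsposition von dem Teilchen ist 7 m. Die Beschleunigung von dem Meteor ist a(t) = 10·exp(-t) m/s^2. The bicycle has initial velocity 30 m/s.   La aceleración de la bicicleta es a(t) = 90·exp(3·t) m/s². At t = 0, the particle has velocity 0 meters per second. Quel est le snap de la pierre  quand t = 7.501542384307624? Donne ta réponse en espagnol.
Para resolver esto, necesitamos tomar 4 derivadas de nuestra ecuación de la posición x(t) = 4·t^2 + t - 1. La derivada de la posición da la velocidad: v(t) = 8·t + 1. Tomando d/dt de v(t), encontramos a(t) = 8. Derivando la aceleración, obtenemos la sacudida: j(t) = 0. Tomando d/dt de j(t), encontramos s(t) = 0. Usando s(t) = 0 y sustituyendo t = 7.501542384307624, encontramos s = 0.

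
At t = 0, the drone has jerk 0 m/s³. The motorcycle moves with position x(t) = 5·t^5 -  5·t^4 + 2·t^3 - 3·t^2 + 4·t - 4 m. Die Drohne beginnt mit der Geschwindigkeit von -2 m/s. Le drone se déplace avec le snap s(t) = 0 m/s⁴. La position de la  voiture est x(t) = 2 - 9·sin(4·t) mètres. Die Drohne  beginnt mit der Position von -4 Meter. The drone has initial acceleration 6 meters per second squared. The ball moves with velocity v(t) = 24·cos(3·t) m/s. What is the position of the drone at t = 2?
Starting from snap s(t) = 0, we take 4 integrals. The antiderivative of snap, with j(0) = 0, gives jerk: j(t) = 0. Finding the integral of j(t) and using a(0) = 6: a(t) = 6. The antiderivative of acceleration, with v(0) = -2, gives velocity: v(t) = 6·t - 2. Integrating velocity and using the initial condition x(0) = -4, we get x(t) = 3·t^2 - 2·t - 4. Using x(t) = 3·t^2 - 2·t - 4 and substituting t = 2, we find x = 4.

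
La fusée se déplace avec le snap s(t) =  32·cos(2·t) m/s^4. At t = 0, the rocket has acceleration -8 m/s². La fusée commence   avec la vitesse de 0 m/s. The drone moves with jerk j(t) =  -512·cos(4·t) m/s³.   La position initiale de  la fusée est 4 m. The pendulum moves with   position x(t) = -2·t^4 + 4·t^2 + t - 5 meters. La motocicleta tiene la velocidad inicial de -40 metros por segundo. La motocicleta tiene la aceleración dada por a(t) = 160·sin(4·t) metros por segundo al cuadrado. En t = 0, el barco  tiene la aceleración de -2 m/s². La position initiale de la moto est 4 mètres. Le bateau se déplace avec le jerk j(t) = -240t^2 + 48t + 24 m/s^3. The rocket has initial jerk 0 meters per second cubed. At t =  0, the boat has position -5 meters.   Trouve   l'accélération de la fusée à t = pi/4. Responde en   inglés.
To solve this, we need to take 2 integrals of our snap equation s(t) = 32·cos(2·t). The integral of snap is jerk. Using j(0) = 0, we get j(t) = 16·sin(2·t). The integral of jerk is acceleration. Using a(0) = -8, we get a(t) = -8·cos(2·t). From the given acceleration equation a(t) = -8·cos(2·t), we substitute t = pi/4 to get a = 0.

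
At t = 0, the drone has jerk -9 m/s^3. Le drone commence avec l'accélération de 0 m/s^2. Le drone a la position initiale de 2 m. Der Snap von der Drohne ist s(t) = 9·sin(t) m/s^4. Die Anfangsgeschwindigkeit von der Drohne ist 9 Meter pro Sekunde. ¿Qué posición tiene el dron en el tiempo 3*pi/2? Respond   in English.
Starting from snap s(t) = 9·sin(t), we take 4 integrals. The integral of snap, with j(0) = -9, gives jerk: j(t) = -9·cos(t). Finding the integral of j(t) and using a(0) = 0: a(t) = -9·sin(t). Finding the antiderivative of a(t) and using v(0) = 9: v(t) = 9·cos(t). The integral of velocity, with x(0) = 2, gives position: x(t) = 9·sin(t) + 2. From the given position equation x(t) = 9·sin(t) + 2, we substitute t = 3*pi/2 to get x = -7.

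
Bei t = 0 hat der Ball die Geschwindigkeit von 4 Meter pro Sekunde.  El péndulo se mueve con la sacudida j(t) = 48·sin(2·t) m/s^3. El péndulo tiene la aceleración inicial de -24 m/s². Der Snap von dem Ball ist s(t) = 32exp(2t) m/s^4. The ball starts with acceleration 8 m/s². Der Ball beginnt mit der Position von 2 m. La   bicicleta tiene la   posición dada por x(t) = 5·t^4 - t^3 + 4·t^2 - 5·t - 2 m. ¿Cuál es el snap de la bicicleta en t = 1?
Partiendo de la posición x(t) = 5·t^4 - t^3 + 4·t^2 - 5·t - 2, tomamos 4 derivadas. La derivada de la posición da la velocidad: v(t) = 20·t^3 - 3·t^2 + 8·t - 5. Derivando la velocidad, obtenemos la aceleración: a(t) = 60·t^2 - 6·t + 8. La derivada de la aceleración da la sacudida: j(t) = 120·t - 6. Tomando d/dt de j(t), encontramos s(t) = 120. Usando s(t) = 120 y sustituyendo t = 1, encontramos s = 120.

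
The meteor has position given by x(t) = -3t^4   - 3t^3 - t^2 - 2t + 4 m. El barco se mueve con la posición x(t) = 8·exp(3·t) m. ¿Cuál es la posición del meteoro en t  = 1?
Tenemos la posición x(t) = -3·t^4 - 3·t^3 - t^2 - 2·t + 4. Sustituyendo t = 1: x(1) = -5.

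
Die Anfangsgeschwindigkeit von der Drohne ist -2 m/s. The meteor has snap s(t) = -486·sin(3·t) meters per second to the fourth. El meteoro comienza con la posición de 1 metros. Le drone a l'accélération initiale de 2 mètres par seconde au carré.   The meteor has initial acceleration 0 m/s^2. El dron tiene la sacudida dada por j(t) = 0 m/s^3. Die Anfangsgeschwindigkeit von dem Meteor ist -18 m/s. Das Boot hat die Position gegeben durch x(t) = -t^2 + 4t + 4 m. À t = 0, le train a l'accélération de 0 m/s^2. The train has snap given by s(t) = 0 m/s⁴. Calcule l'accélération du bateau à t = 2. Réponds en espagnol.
Partiendo de la posición x(t) = -t^2 + 4·t + 4, tomamos 2 derivadas. La derivada de la posición da la velocidad: v(t) = 4 - 2·t. Tomando d/dt de v(t), encontramos a(t) = -2. Usando a(t) = -2 y sustituyendo t = 2, encontramos a = -2.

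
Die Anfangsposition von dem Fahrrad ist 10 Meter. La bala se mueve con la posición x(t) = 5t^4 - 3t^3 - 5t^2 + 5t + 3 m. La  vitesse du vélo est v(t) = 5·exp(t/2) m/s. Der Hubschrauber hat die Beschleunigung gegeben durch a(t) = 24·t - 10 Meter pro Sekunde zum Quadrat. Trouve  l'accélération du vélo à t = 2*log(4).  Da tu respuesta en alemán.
Um dies zu lösen, müssen wir 1 Ableitung unserer Gleichung für die Geschwindigkeit v(t) = 5·exp(t/2) nehmen. Die Ableitung von der Geschwindigkeit ergibt die Beschleunigung: a(t) = 5·exp(t/2)/2. Aus der Gleichung für die Beschleunigung a(t) = 5·exp(t/2)/2, setzen wir t = 2*log(4) ein und erhalten a = 10.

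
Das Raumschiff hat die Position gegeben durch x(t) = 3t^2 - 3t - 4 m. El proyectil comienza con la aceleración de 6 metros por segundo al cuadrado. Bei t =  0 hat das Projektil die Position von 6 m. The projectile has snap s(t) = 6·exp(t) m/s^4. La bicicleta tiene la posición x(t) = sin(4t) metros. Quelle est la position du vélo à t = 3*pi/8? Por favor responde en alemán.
Wir haben die Position x(t) = sin(4·t). Durch Einsetzen von t = 3*pi/8: x(3*pi/8) = -1.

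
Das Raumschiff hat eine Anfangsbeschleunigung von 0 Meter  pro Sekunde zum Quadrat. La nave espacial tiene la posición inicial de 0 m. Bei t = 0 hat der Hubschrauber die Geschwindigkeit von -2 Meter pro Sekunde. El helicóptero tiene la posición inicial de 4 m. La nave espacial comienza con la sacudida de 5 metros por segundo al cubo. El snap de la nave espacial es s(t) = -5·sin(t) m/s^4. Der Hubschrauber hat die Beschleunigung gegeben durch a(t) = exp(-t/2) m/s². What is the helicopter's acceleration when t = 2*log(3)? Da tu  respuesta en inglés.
Using a(t) = exp(-t/2) and substituting t = 2*log(3), we find a = 1/3.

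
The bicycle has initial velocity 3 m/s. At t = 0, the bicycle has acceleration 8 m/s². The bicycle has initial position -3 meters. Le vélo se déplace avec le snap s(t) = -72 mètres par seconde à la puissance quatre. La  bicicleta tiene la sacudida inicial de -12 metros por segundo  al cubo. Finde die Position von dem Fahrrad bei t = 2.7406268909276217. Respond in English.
To solve this, we need to take 4 antiderivatives of our snap equation s(t) = -72. Taking ∫s(t)dt and applying j(0) = -12, we find j(t) = -72·t - 12. Finding the integral of j(t) and using a(0) = 8: a(t) = -36·t^2 - 12·t + 8. Finding the antiderivative of a(t) and using v(0) = 3: v(t) = -12·t^3 - 6·t^2 + 8·t + 3. Taking ∫v(t)dt and applying x(0) = -3, we find x(t) = -3·t^4 - 2·t^3 + 4·t^2 + 3·t - 3. Using x(t) = -3·t^4 - 2·t^3 + 4·t^2 + 3·t - 3 and substituting t = 2.7406268909276217, we find x = -175.150843796455.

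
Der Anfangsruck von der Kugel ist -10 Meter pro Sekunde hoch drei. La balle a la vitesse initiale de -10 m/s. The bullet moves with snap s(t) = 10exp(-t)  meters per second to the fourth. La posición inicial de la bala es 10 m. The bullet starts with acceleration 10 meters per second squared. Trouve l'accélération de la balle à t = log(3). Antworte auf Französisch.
En partant du snap s(t) = 10·exp(-t), nous prenons 2 primitives. L'intégrale du snap, avec j(0) = -10, donne le jerk: j(t) = -10·exp(-t). L'intégrale du jerk est l'accélération. En utilisant a(0) = 10, nous obtenons a(t) = 10·exp(-t). Nous avons l'accélération a(t) = 10·exp(-t). En substituant t = log(3): a(log(3)) = 10/3.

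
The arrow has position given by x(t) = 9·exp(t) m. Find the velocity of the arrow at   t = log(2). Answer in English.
We must differentiate our position equation x(t) = 9·exp(t) 1 time. Taking d/dt of x(t), we find v(t) = 9·exp(t). We have velocity v(t) = 9·exp(t). Substituting t = log(2): v(log(2)) = 18.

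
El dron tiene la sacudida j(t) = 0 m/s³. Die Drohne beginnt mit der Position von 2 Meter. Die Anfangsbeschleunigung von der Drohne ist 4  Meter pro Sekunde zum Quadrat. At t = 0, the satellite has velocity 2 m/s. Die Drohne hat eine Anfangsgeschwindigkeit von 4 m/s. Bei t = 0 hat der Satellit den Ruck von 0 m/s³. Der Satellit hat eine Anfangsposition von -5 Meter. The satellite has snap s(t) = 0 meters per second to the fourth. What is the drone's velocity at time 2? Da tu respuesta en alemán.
Wir müssen unsere Gleichung für den Ruck j(t) = 0 2-mal integrieren. Die Stammfunktion von dem Ruck, mit a(0) = 4, ergibt die Beschleunigung: a(t) = 4. Das Integral von der Beschleunigung, mit v(0) = 4, ergibt die Geschwindigkeit: v(t) = 4·t + 4. Wir haben die Geschwindigkeit v(t) = 4·t + 4. Durch Einsetzen von t = 2: v(2) = 12.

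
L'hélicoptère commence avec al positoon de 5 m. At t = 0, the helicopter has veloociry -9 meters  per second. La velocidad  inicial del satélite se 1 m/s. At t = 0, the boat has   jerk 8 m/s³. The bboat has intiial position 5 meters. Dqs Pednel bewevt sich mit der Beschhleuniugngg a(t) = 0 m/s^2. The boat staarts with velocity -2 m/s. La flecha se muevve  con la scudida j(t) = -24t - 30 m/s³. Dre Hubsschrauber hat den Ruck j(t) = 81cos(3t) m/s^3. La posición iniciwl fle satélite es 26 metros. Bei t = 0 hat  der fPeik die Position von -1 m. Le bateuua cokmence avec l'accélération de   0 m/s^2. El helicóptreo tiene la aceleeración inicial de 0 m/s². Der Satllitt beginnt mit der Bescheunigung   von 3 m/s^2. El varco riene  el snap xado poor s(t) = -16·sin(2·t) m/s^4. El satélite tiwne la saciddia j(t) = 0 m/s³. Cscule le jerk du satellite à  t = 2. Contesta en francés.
Nous avons le jerk j(t) = 0. En substituant t = 2: j(2) = 0.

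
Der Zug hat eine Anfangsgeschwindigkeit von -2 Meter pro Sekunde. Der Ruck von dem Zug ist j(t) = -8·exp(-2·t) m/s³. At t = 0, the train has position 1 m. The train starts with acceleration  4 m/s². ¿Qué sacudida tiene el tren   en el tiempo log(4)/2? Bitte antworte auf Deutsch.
Wir haben den Ruck j(t) = -8·exp(-2·t). Durch Einsetzen von t = log(4)/2: j(log(4)/2) = -2.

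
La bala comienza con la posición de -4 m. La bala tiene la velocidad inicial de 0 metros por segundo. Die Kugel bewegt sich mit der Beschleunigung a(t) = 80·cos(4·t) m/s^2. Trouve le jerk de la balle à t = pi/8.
Pour résoudre ceci, nous devons prendre 1 dérivée de notre équation de l'accélération a(t) = 80·cos(4·t). En prenant d/dt de a(t), nous trouvons j(t) = -320·sin(4·t). De l'équation du jerk j(t) = -320·sin(4·t), nous substituons t = pi/8 pour obtenir j = -320.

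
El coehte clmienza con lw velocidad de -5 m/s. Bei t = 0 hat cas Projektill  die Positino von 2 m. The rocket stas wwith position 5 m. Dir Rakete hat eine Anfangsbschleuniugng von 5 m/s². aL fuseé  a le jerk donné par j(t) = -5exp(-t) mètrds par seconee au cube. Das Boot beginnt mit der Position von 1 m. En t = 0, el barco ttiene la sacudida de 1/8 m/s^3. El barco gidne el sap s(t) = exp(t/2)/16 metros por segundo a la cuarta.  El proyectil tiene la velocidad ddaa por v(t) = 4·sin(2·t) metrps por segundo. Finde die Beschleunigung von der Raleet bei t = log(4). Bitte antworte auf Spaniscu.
Para resolver esto, necesitamos tomar 1 integral de nuestra ecuación de la sacudida j(t) = -5·exp(-t). Integrando la sacudida y usando la condición inicial a(0) = 5, obtenemos a(t) = 5·exp(-t). Usando a(t) = 5·exp(-t) y sustituyendo t = log(4), encontramos a = 5/4.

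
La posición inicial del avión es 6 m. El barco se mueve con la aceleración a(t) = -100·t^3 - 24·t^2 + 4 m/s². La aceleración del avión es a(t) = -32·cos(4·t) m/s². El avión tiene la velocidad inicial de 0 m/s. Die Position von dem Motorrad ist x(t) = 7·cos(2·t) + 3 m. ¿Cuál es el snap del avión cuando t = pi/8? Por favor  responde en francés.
En partant de l'accélération a(t) = -32·cos(4·t), nous prenons 2 dérivées. La dérivée de l'accélération donne le jerk: j(t) = 128·sin(4·t). En dérivant le jerk, nous obtenons le snap: s(t) = 512·cos(4·t). Nous avons le snap s(t) = 512·cos(4·t). En substituant t = pi/8: s(pi/8) = 0.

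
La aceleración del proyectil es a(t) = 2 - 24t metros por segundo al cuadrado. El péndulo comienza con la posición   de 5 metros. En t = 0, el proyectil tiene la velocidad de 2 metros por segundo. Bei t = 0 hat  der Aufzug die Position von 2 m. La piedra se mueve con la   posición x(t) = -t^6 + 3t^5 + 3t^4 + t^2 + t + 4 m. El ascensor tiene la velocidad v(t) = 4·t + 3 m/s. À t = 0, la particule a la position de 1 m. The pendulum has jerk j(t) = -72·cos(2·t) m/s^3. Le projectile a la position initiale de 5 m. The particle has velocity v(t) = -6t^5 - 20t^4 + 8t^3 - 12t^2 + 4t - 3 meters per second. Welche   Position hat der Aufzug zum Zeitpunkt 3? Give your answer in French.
Nous devons intégrer notre équation de la vitesse v(t) = 4·t + 3 1 fois. L'intégrale de la vitesse, avec x(0) = 2, donne la position: x(t) = 2·t^2 + 3·t + 2. En utilisant x(t) = 2·t^2 + 3·t + 2 et en substituant t = 3, nous trouvons x = 29.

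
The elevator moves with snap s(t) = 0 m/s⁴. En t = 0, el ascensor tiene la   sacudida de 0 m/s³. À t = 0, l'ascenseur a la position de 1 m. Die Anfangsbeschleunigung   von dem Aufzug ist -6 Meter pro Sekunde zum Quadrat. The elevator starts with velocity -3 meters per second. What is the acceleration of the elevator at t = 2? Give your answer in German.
Wir müssen unsere Gleichung für den Snap s(t) = 0 2-mal integrieren. Das Integral von dem Snap ist der Ruck. Mit j(0) = 0 erhalten wir j(t) = 0. Das Integral von dem Ruck ist die Beschleunigung. Mit a(0) = -6 erhalten wir a(t) = -6. Mit a(t) = -6 und Einsetzen von t = 2, finden wir a = -6.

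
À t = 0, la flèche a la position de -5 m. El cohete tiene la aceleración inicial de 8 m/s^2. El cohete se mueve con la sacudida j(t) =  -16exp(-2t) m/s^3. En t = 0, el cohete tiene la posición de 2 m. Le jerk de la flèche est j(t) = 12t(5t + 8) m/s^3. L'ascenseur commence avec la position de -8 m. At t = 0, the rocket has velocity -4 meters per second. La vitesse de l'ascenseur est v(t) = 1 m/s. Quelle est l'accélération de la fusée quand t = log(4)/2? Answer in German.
Um dies zu lösen, müssen wir 1 Stammfunktion unserer Gleichung für den Ruck j(t) = -16·exp(-2·t) finden. Das Integral von dem Ruck ist die Beschleunigung. Mit a(0) = 8 erhalten wir a(t) = 8·exp(-2·t). Mit a(t) = 8·exp(-2·t) und Einsetzen von t = log(4)/2, finden wir a = 2.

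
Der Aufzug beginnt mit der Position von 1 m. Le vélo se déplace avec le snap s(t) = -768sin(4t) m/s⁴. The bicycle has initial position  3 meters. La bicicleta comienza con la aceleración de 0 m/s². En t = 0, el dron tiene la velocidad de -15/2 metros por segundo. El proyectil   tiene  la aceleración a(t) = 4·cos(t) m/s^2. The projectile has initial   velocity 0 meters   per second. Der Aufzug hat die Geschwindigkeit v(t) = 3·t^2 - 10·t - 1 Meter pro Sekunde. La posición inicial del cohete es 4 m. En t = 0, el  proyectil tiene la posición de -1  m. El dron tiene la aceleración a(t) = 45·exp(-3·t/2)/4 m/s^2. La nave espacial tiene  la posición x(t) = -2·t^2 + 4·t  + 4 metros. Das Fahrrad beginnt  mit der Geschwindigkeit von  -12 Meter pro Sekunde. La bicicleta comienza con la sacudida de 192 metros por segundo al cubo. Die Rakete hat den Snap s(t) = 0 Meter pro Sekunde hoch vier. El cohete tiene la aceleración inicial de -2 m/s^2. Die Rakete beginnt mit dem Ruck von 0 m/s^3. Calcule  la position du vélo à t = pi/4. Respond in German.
Um dies zu lösen, müssen wir 4 Integrale unserer Gleichung für den Snap s(t) = -768·sin(4·t) finden. Durch Integration von dem Snap und Verwendung der Anfangsbedingung j(0) = 192, erhalten wir j(t) = 192·cos(4·t). Durch Integration von dem Ruck und Verwendung der Anfangsbedingung a(0) = 0, erhalten wir a(t) = 48·sin(4·t). Durch Integration von der Beschleunigung und Verwendung der Anfangsbedingung v(0) = -12, erhalten wir v(t) = -12·cos(4·t). Durch Integration von der Geschwindigkeit und Verwendung der Anfangsbedingung x(0) = 3, erhalten wir x(t) = 3 - 3·sin(4·t). Mit x(t) = 3 - 3·sin(4·t) und Einsetzen von t = pi/4, finden wir x = 3.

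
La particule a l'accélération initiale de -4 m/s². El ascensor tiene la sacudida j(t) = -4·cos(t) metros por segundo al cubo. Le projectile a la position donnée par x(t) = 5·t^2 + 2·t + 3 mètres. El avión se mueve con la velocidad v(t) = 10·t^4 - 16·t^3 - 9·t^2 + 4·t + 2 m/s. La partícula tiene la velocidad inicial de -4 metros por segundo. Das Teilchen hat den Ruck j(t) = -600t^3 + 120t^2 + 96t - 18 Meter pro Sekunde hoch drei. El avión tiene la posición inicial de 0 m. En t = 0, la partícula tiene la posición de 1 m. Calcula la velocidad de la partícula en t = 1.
Necesitamos integrar nuestra ecuación de la sacudida j(t) = -600·t^3 + 120·t^2 + 96·t - 18 2 veces. Tomando ∫j(t)dt y aplicando a(0) = -4, encontramos a(t) = -150·t^4 + 40·t^3 + 48·t^2 - 18·t - 4. Tomando ∫a(t)dt y aplicando v(0) = -4, encontramos v(t) = -30·t^5 + 10·t^4 + 16·t^3 - 9·t^2 - 4·t - 4. Tenemos la velocidad v(t) = -30·t^5 + 10·t^4 + 16·t^3 - 9·t^2 - 4·t - 4. Sustituyendo t = 1: v(1) = -21.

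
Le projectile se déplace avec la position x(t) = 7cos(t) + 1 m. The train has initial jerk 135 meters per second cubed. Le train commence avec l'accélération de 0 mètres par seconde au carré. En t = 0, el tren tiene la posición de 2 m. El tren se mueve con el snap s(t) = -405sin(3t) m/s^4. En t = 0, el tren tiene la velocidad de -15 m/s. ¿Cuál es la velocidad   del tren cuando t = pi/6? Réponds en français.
Nous devons intégrer notre équation du snap s(t) = -405·sin(3·t) 3 fois. En intégrant le snap et en utilisant la condition initiale j(0) = 135, nous obtenons j(t) = 135·cos(3·t). La primitive du jerk, avec a(0) = 0, donne l'accélération: a(t) = 45·sin(3·t). La primitive de l'accélération, avec v(0) = -15, donne la vitesse: v(t) = -15·cos(3·t). Nous avons la vitesse v(t) = -15·cos(3·t). En substituant t = pi/6: v(pi/6) = 0.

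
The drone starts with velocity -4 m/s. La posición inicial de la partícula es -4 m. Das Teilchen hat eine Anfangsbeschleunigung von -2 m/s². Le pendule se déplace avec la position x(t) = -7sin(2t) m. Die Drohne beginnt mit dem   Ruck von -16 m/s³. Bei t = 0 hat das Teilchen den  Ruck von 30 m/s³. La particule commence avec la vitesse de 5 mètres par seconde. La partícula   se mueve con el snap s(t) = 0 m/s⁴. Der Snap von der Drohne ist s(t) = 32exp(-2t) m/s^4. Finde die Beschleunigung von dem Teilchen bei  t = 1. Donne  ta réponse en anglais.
To find the answer, we compute 2 integrals of s(t) = 0. The integral of snap, with j(0) = 30, gives jerk: j(t) = 30. Finding the antiderivative of j(t) and using a(0) = -2: a(t) = 30·t - 2. We have acceleration a(t) = 30·t - 2. Substituting t = 1: a(1) = 28.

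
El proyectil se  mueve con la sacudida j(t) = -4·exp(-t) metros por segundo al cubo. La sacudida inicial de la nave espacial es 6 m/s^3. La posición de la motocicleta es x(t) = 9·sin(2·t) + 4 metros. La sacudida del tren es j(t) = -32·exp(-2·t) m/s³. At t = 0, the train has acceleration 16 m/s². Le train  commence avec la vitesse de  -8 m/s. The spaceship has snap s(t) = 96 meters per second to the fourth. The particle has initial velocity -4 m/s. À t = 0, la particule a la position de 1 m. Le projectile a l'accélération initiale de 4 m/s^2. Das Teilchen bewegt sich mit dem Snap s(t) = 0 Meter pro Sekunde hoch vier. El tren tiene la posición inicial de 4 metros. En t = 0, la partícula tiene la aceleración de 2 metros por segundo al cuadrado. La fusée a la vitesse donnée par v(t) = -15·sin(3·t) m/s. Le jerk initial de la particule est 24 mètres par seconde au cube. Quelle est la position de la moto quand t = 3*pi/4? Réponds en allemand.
Aus der Gleichung für die Position x(t) = 9·sin(2·t) + 4, setzen wir t = 3*pi/4 ein und erhalten x = -5.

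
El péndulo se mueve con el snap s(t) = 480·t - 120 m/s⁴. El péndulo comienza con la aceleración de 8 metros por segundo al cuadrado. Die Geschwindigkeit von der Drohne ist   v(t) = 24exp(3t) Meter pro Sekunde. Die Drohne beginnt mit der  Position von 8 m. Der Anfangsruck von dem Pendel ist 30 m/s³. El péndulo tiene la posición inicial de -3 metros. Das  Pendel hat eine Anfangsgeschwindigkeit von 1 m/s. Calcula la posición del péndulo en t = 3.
Para resolver esto, necesitamos tomar 4 antiderivadas de nuestra ecuación del snap s(t) = 480·t - 120. La integral del snap, con j(0) = 30, da la sacudida: j(t) = 240·t^2 - 120·t + 30. Tomando ∫j(t)dt y aplicando a(0) = 8, encontramos a(t) = 80·t^3 - 60·t^2 + 30·t + 8. Tomando ∫a(t)dt y aplicando v(0) = 1, encontramos v(t) = 20·t^4 - 20·t^3 + 15·t^2 + 8·t + 1. Tomando ∫v(t)dt y aplicando x(0) = -3, encontramos x(t) = 4·t^5 - 5·t^4 + 5·t^3 + 4·t^2 + t - 3. De la ecuación de la posición x(t) = 4·t^5 - 5·t^4 + 5·t^3 + 4·t^2 + t - 3, sustituimos t = 3 para obtener x = 738.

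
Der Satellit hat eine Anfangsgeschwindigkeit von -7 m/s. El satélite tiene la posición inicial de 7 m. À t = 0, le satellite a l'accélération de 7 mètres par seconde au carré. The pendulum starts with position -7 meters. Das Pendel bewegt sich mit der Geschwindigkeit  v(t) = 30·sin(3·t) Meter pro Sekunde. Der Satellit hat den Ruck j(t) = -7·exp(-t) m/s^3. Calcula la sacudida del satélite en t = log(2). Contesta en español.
De la ecuación de la sacudida j(t) = -7·exp(-t), sustituimos t = log(2) para obtener j = -7/2.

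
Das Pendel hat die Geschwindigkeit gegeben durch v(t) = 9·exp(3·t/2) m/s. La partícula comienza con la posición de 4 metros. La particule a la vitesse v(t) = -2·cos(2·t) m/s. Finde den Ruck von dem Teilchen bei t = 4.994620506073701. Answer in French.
Pour résoudre ceci, nous devons prendre 2 dérivées de notre équation de la vitesse v(t) = -2·cos(2·t). La dérivée de la vitesse donne l'accélération: a(t) = 4·sin(2·t). En dérivant l'accélération, nous obtenons le jerk: j(t) = 8·cos(2·t). De l'équation du jerk j(t) = 8·cos(2·t), nous substituons t = 4.994620506073701 pour obtenir j = -6.75900775552680.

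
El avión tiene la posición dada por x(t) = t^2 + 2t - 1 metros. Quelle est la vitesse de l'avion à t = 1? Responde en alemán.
Um dies zu lösen, müssen wir 1 Ableitung unserer Gleichung für die Position x(t) = t^2 + 2·t - 1 nehmen. Durch Ableiten von der Position erhalten wir die Geschwindigkeit: v(t) = 2·t + 2. Mit v(t) = 2·t + 2 und Einsetzen von t = 1, finden wir v = 4.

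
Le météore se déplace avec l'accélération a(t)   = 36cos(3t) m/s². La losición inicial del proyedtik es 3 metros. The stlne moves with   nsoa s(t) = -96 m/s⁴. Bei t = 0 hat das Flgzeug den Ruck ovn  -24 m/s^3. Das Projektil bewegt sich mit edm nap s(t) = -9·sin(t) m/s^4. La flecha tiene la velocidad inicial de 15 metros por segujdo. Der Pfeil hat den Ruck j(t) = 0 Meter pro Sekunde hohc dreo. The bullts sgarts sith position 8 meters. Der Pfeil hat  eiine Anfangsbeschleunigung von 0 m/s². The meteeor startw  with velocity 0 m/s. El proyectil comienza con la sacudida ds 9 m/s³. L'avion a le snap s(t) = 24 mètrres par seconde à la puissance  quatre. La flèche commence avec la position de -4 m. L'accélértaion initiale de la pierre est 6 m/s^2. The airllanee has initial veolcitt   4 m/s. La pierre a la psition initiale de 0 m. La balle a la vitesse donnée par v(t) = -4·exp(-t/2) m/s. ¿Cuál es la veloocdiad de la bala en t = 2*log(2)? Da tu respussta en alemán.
Wir haben die Geschwindigkeit v(t) = -4·exp(-t/2). Durch Einsetzen von t = 2*log(2): v(2*log(2)) = -2.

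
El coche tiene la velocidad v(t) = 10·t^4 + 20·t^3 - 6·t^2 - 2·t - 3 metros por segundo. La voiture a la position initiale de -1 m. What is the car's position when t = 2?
To solve this, we need to take 1 integral of our velocity equation v(t) = 10·t^4 + 20·t^3 - 6·t^2 - 2·t - 3. The antiderivative of velocity, with x(0) = -1, gives position: x(t) = 2·t^5 + 5·t^4 - 2·t^3 - t^2 - 3·t - 1. From the given position equation x(t) = 2·t^5 + 5·t^4 - 2·t^3 - t^2 - 3·t - 1, we substitute t = 2 to get x = 117.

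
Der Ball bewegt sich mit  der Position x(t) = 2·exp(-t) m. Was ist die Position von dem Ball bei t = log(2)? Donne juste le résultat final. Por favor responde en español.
En t = log(2), x = 1.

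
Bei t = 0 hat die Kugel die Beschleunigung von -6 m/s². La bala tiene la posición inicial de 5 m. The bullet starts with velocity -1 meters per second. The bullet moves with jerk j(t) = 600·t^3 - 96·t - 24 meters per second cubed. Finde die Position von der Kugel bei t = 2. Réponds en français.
En partant du jerk j(t) = 600·t^3 - 96·t - 24, nous prenons 3 intégrales. La primitive du jerk, avec a(0) = -6, donne l'accélération: a(t) = 150·t^4 - 48·t^2 - 24·t - 6. En intégrant l'accélération et en utilisant la condition initiale v(0) = -1, nous obtenons v(t) = 30·t^5 - 16·t^3 - 12·t^2 - 6·t - 1. En intégrant la vitesse et en utilisant la condition initiale x(0) = 5, nous obtenons x(t) = 5·t^6 - 4·t^4 - 4·t^3 - 3·t^2 - t + 5. En utilisant x(t) = 5·t^6 - 4·t^4 - 4·t^3 - 3·t^2 - t + 5 et en substituant t = 2, nous trouvons x = 215.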